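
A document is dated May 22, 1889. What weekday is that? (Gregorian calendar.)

Wednesday

Doomsday rule: the anchor day for the 1800s is Friday. For year 89: 89÷12 = 7 r 5, and 5÷4 = 1, so 7+5+1 = 13.
Friday + 13 ≡ Thursday — that's 1889's doomsday.
In May the doomsday date is May 9.
May 22 is 13 days after May 9; 13 mod 7 = 6, so Thursday + 6 = Wednesday.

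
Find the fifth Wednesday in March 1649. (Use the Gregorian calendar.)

March 31, 1649

March 1, 1649 is a Monday.
The first Wednesday is therefore March 3 (2 days later).
The fifth Wednesday is 3 + 4×7 = March 31.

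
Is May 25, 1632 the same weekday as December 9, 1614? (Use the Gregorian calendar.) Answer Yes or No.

From Dec 9, 1614 to May 25, 1632 is 6377 days.
6377 mod 7 = 0, so they are the same weekday.
(Dec 9, 1614 is a Tuesday; May 25, 1632 is a Tuesday.)

Yes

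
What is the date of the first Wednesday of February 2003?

February 1, 2003 is a Saturday.
The first Wednesday is therefore February 5 (4 days later).

February 5, 2003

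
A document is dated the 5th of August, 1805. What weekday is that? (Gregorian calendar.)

Monday

Doomsday rule: the anchor day for the 1800s is Friday. For year 05: 5÷12 = 0 r 5, and 5÷4 = 1, so 0+5+1 = 6.
Friday + 6 ≡ Thursday — that's 1805's doomsday.
In August the doomsday date is Aug 8.
Aug 5 is 3 days before Aug 8; 3 mod 7 = 3, so Thursday − 3 = Monday.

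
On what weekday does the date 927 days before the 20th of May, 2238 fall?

Thursday

May 20, 2238 is a Sunday.
927 mod 7 = 3, so 927 days before a Sunday is Sunday − 3 = Thursday.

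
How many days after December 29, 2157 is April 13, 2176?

Dec 29, 2157 → Dec 29, 2158: 365 days.
Dec 29, 2158 → Dec 29, 2159: 365 days.
Dec 29, 2159 → Dec 29, 2160: 366 days (Feb 29, 2160 is in that span).
Dec 29, 2160 → Dec 29, 2161: 365 days.
Dec 29, 2161 → Dec 29, 2162: 365 days.
Dec 29, 2162 → Dec 29, 2163: 365 days.
Dec 29, 2163 → Dec 29, 2164: 366 days (Feb 29, 2164 is in that span).
Dec 29, 2164 → Dec 29, 2165: 365 days.
Dec 29, 2165 → Dec 29, 2166: 365 days.
Dec 29, 2166 → Dec 29, 2167: 365 days.
Dec 29, 2167 → Dec 29, 2168: 366 days (Feb 29, 2168 is in that span).
Dec 29, 2168 → Dec 29, 2169: 365 days.
Dec 29, 2169 → Dec 29, 2170: 365 days.
Dec 29, 2170 → Dec 29, 2171: 365 days.
Dec 29, 2171 → Dec 29, 2172: 366 days (Feb 29, 2172 is in that span).
Dec 29, 2172 → Dec 29, 2173: 365 days.
Dec 29, 2173 → Dec 29, 2174: 365 days.
Dec 29, 2174 → Dec 29, 2175: 365 days.
Dec 29, 2175 → Jan 29, 2176: 31 days (December has 31).
Jan 29, 2176 → Feb 29, 2176: 31 days (January has 31).
Feb 29, 2176 → Mar 29, 2176: 29 days (February has 29).
Mar 29, 2176 → Apr 13, 2176: 15 days.
Total: 6680 days.

6680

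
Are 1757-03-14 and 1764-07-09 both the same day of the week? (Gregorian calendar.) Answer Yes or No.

Yes

From Mar 14, 1757 to Jul 9, 1764 is 2674 days.
2674 mod 7 = 0, so they are the same weekday.
(Mar 14, 1757 is a Monday; Jul 9, 1764 is a Monday.)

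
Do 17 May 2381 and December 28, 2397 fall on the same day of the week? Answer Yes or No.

Yes

From May 17, 2381 to Dec 28, 2397 is 6069 days.
6069 mod 7 = 0, so they are the same weekday.
(May 17, 2381 is a Sunday; Dec 28, 2397 is a Sunday.)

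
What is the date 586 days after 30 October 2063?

+366 (one year; includes Feb 29, 2064) → Oct 30, 2064 (220 left).
Oct has 31 days: +2 → Nov 1, 2064 (218 left).
Nov has 30 days: +30 → Dec 1, 2064 (188 left).
Dec has 31 days: +31 → Jan 1, 2065 (157 left).
Jan has 31 days: +31 → Feb 1, 2065 (126 left).
Feb has 28 days: +28 → Mar 1, 2065 (98 left).
Mar has 31 days: +31 → Apr 1, 2065 (67 left).
Apr has 30 days: +30 → May 1, 2065 (37 left).
May has 31 days: +31 → Jun 1, 2065 (6 left).
+6 → Jun 7, 2065.

June 7, 2065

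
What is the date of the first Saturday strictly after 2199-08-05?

Aug 5, 2199 is a Monday.
From Monday to the next Saturday is 5 days.
Aug 5, 2199 + 5 = Aug 10, 2199.

August 10, 2199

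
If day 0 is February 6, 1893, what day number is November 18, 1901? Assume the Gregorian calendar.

3206

Feb 6, 1893 → Feb 6, 1894: 365 days.
Feb 6, 1894 → Feb 6, 1895: 365 days.
Feb 6, 1895 → Feb 6, 1896: 365 days.
Feb 6, 1896 → Feb 6, 1897: 366 days (Feb 29, 1896 is in that span).
Feb 6, 1897 → Feb 6, 1898: 365 days.
Feb 6, 1898 → Feb 6, 1899: 365 days.
Feb 6, 1899 → Feb 6, 1900: 365 days.
Feb 6, 1900 → Feb 6, 1901: 365 days.
Feb 6, 1901 → Mar 6, 1901: 28 days (February has 28).
Mar 6, 1901 → Apr 6, 1901: 31 days (March has 31).
Apr 6, 1901 → May 6, 1901: 30 days (April has 30).
May 6, 1901 → Jun 6, 1901: 31 days (May has 31).
Jun 6, 1901 → Jul 6, 1901: 30 days (June has 30).
Jul 6, 1901 → Aug 6, 1901: 31 days (July has 31).
Aug 6, 1901 → Sep 6, 1901: 31 days (August has 31).
Sep 6, 1901 → Oct 6, 1901: 30 days (September has 30).
Oct 6, 1901 → Nov 6, 1901: 31 days (October has 31).
Nov 6, 1901 → Nov 18, 1901: 12 days.
Total: 3206 days.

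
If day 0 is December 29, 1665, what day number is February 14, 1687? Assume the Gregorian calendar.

7717

Dec 29, 1665 → Dec 29, 1666: 365 days.
Dec 29, 1666 → Dec 29, 1667: 365 days.
Dec 29, 1667 → Dec 29, 1668: 366 days (Feb 29, 1668 is in that span).
Dec 29, 1668 → Dec 29, 1669: 365 days.
Dec 29, 1669 → Dec 29, 1670: 365 days.
Dec 29, 1670 → Dec 29, 1671: 365 days.
Dec 29, 1671 → Dec 29, 1672: 366 days (Feb 29, 1672 is in that span).
Dec 29, 1672 → Dec 29, 1673: 365 days.
Dec 29, 1673 → Dec 29, 1674: 365 days.
Dec 29, 1674 → Dec 29, 1675: 365 days.
Dec 29, 1675 → Dec 29, 1676: 366 days (Feb 29, 1676 is in that span).
Dec 29, 1676 → Dec 29, 1677: 365 days.
Dec 29, 1677 → Dec 29, 1678: 365 days.
Dec 29, 1678 → Dec 29, 1679: 365 days.
Dec 29, 1679 → Dec 29, 1680: 366 days (Feb 29, 1680 is in that span).
Dec 29, 1680 → Dec 29, 1681: 365 days.
Dec 29, 1681 → Dec 29, 1682: 365 days.
Dec 29, 1682 → Dec 29, 1683: 365 days.
Dec 29, 1683 → Dec 29, 1684: 366 days (Feb 29, 1684 is in that span).
Dec 29, 1684 → Dec 29, 1685: 365 days.
Dec 29, 1685 → Dec 29, 1686: 365 days.
Dec 29, 1686 → Jan 29, 1687: 31 days (December has 31).
Jan 29, 1687 → Feb 14, 1687: 16 days.
Total: 7717 days.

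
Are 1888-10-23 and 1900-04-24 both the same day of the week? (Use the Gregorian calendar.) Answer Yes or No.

From Oct 23, 1888 to Apr 24, 1900 is 4200 days.
4200 mod 7 = 0, so they are the same weekday.
(Oct 23, 1888 is a Tuesday; Apr 24, 1900 is a Tuesday.)

Yes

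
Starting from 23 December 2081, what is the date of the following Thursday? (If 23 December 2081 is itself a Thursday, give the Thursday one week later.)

Dec 23, 2081 is a Tuesday.
From Tuesday to the next Thursday is 2 days.
Dec 23, 2081 + 2 = Dec 25, 2081.

December 25, 2081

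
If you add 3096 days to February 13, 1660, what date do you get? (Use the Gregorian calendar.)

+366 (one year; includes Feb 29, 1660) → Feb 13, 1661 (2730 left).
+365 (one year) → Feb 13, 1662 (2365 left).
+365 (one year) → Feb 13, 1663 (2000 left).
+365 (one year) → Feb 13, 1664 (1635 left).
+366 (one year; includes Feb 29, 1664) → Feb 13, 1665 (1269 left).
+365 (one year) → Feb 13, 1666 (904 left).
+365 (one year) → Feb 13, 1667 (539 left).
+365 (one year) → Feb 13, 1668 (174 left).
Feb has 29 days: +17 → Mar 1, 1668 (157 left).
Mar has 31 days: +31 → Apr 1, 1668 (126 left).
Apr has 30 days: +30 → May 1, 1668 (96 left).
May has 31 days: +31 → Jun 1, 1668 (65 left).
Jun has 30 days: +30 → Jul 1, 1668 (35 left).
Jul has 31 days: +31 → Aug 1, 1668 (4 left).
+4 → Aug 5, 1668.

August 5, 1668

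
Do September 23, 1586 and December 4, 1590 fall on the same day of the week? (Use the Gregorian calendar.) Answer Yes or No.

Yes

From Sep 23, 1586 to Dec 4, 1590 is 1533 days.
1533 mod 7 = 0, so they are the same weekday.
(Sep 23, 1586 is a Tuesday; Dec 4, 1590 is a Tuesday.)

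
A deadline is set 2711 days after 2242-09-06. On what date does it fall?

February 7, 2250

+365 (one year) → Sep 6, 2243 (2346 left).
+366 (one year; includes Feb 29, 2244) → Sep 6, 2244 (1980 left).
+365 (one year) → Sep 6, 2245 (1615 left).
+365 (one year) → Sep 6, 2246 (1250 left).
+365 (one year) → Sep 6, 2247 (885 left).
+366 (one year; includes Feb 29, 2248) → Sep 6, 2248 (519 left).
+365 (one year) → Sep 6, 2249 (154 left).
Sep has 30 days: +25 → Oct 1, 2249 (129 left).
Oct has 31 days: +31 → Nov 1, 2249 (98 left).
Nov has 30 days: +30 → Dec 1, 2249 (68 left).
Dec has 31 days: +31 → Jan 1, 2250 (37 left).
Jan has 31 days: +31 → Feb 1, 2250 (6 left).
+6 → Feb 7, 2250.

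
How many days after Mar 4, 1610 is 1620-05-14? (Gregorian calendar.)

Mar 4, 1610 → Mar 4, 1611: 365 days.
Mar 4, 1611 → Mar 4, 1612: 366 days (Feb 29, 1612 is in that span).
Mar 4, 1612 → Mar 4, 1613: 365 days.
Mar 4, 1613 → Mar 4, 1614: 365 days.
Mar 4, 1614 → Mar 4, 1615: 365 days.
Mar 4, 1615 → Mar 4, 1616: 366 days (Feb 29, 1616 is in that span).
Mar 4, 1616 → Mar 4, 1617: 365 days.
Mar 4, 1617 → Mar 4, 1618: 365 days.
Mar 4, 1618 → Mar 4, 1619: 365 days.
Mar 4, 1619 → Mar 4, 1620: 366 days (Feb 29, 1620 is in that span).
Mar 4, 1620 → Apr 4, 1620: 31 days (March has 31).
Apr 4, 1620 → May 4, 1620: 30 days (April has 30).
May 4, 1620 → May 14, 1620: 10 days.
Total: 3724 days.

3724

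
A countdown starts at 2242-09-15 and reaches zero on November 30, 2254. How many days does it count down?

Sep 15, 2242 → Sep 15, 2243: 365 days.
Sep 15, 2243 → Sep 15, 2244: 366 days (Feb 29, 2244 is in that span).
Sep 15, 2244 → Sep 15, 2245: 365 days.
Sep 15, 2245 → Sep 15, 2246: 365 days.
Sep 15, 2246 → Sep 15, 2247: 365 days.
Sep 15, 2247 → Sep 15, 2248: 366 days (Feb 29, 2248 is in that span).
Sep 15, 2248 → Sep 15, 2249: 365 days.
Sep 15, 2249 → Sep 15, 2250: 365 days.
Sep 15, 2250 → Sep 15, 2251: 365 days.
Sep 15, 2251 → Sep 15, 2252: 366 days (Feb 29, 2252 is in that span).
Sep 15, 2252 → Sep 15, 2253: 365 days.
Sep 15, 2253 → Sep 15, 2254: 365 days.
Sep 15, 2254 → Oct 15, 2254: 30 days (September has 30).
Oct 15, 2254 → Nov 15, 2254: 31 days (October has 31).
Nov 15, 2254 → Nov 30, 2254: 15 days.
Total: 4459 days.

4459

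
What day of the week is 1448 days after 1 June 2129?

Tuesday

Jun 1, 2129 is a Wednesday.
1448 mod 7 = 6, so 1448 days after a Wednesday is Wednesday + 6 = Tuesday.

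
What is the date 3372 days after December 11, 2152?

+365 (one year) → Dec 11, 2153 (3007 left).
+365 (one year) → Dec 11, 2154 (2642 left).
+365 (one year) → Dec 11, 2155 (2277 left).
+366 (one year; includes Feb 29, 2156) → Dec 11, 2156 (1911 left).
+365 (one year) → Dec 11, 2157 (1546 left).
+365 (one year) → Dec 11, 2158 (1181 left).
+365 (one year) → Dec 11, 2159 (816 left).
+366 (one year; includes Feb 29, 2160) → Dec 11, 2160 (450 left).
+365 (one year) → Dec 11, 2161 (85 left).
Dec has 31 days: +21 → Jan 1, 2162 (64 left).
Jan has 31 days: +31 → Feb 1, 2162 (33 left).
Feb has 28 days: +28 → Mar 1, 2162 (5 left).
+5 → Mar 6, 2162.

March 6, 2162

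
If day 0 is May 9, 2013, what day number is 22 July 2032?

May 9, 2013 → May 9, 2014: 365 days.
May 9, 2014 → May 9, 2015: 365 days.
May 9, 2015 → May 9, 2016: 366 days (Feb 29, 2016 is in that span).
May 9, 2016 → May 9, 2017: 365 days.
May 9, 2017 → May 9, 2018: 365 days.
May 9, 2018 → May 9, 2019: 365 days.
May 9, 2019 → May 9, 2020: 366 days (Feb 29, 2020 is in that span).
May 9, 2020 → May 9, 2021: 365 days.
May 9, 2021 → May 9, 2022: 365 days.
May 9, 2022 → May 9, 2023: 365 days.
May 9, 2023 → May 9, 2024: 366 days (Feb 29, 2024 is in that span).
May 9, 2024 → May 9, 2025: 365 days.
May 9, 2025 → May 9, 2026: 365 days.
May 9, 2026 → May 9, 2027: 365 days.
May 9, 2027 → May 9, 2028: 366 days (Feb 29, 2028 is in that span).
May 9, 2028 → May 9, 2029: 365 days.
May 9, 2029 → May 9, 2030: 365 days.
May 9, 2030 → May 9, 2031: 365 days.
May 9, 2031 → May 9, 2032: 366 days (Feb 29, 2032 is in that span).
May 9, 2032 → Jun 9, 2032: 31 days (May has 31).
Jun 9, 2032 → Jul 9, 2032: 30 days (June has 30).
Jul 9, 2032 → Jul 22, 2032: 13 days.
Total: 7014 days.

7014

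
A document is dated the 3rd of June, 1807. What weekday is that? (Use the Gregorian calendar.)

Doomsday rule: the anchor day for the 1800s is Friday. For year 07: 7÷12 = 0 r 7, and 7÷4 = 1, so 0+7+1 = 8.
Friday + 8 ≡ Saturday — that's 1807's doomsday.
In June the doomsday date is Jun 6.
Jun 3 is 3 days before Jun 6; 3 mod 7 = 3, so Saturday − 3 = Wednesday.

Wednesday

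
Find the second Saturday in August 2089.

August 13, 2089

August 1, 2089 is a Monday.
The first Saturday is therefore August 6 (5 days later).
The second Saturday is 6 + 1×7 = August 13.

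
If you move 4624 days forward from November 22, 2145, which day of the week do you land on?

First find the weekday of Nov 22, 2145. Doomsday rule: the anchor day for the 2100s is Sunday. For year 45: 45÷12 = 3 r 9, and 9÷4 = 2, so 3+9+2 = 14.
Sunday + 14 ≡ Sunday — that's 2145's doomsday.
In November the doomsday date is Nov 7.
Nov 22 is 15 days after Nov 7; 15 mod 7 = 1, so Sunday + 1 = Monday.
4624 mod 7 = 4, so 4624 days after a Monday is Monday + 4 = Friday.

Friday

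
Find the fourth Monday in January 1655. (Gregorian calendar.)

January 25, 1655

January 1, 1655 is a Friday.
The first Monday is therefore January 4 (3 days later).
The fourth Monday is 4 + 3×7 = January 25.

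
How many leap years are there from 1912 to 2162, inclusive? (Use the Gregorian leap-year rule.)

Multiples of 4 in [1912,2162]: 63.
Of those, multiples of 100: 2 (not leap unless ÷400).
Multiples of 400: 1.
Leap years = 63 − 2 + 1 = 62.

62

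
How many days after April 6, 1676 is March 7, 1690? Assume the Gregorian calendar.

5083

Apr 6, 1676 → Apr 6, 1677: 365 days.
Apr 6, 1677 → Apr 6, 1678: 365 days.
Apr 6, 1678 → Apr 6, 1679: 365 days.
Apr 6, 1679 → Apr 6, 1680: 366 days (Feb 29, 1680 is in that span).
Apr 6, 1680 → Apr 6, 1681: 365 days.
Apr 6, 1681 → Apr 6, 1682: 365 days.
Apr 6, 1682 → Apr 6, 1683: 365 days.
Apr 6, 1683 → Apr 6, 1684: 366 days (Feb 29, 1684 is in that span).
Apr 6, 1684 → Apr 6, 1685: 365 days.
Apr 6, 1685 → Apr 6, 1686: 365 days.
Apr 6, 1686 → Apr 6, 1687: 365 days.
Apr 6, 1687 → Apr 6, 1688: 366 days (Feb 29, 1688 is in that span).
Apr 6, 1688 → Apr 6, 1689: 365 days.
Apr 6, 1689 → May 6, 1689: 30 days (April has 30).
May 6, 1689 → Jun 6, 1689: 31 days (May has 31).
Jun 6, 1689 → Jul 6, 1689: 30 days (June has 30).
Jul 6, 1689 → Aug 6, 1689: 31 days (July has 31).
Aug 6, 1689 → Sep 6, 1689: 31 days (August has 31).
Sep 6, 1689 → Oct 6, 1689: 30 days (September has 30).
Oct 6, 1689 → Nov 6, 1689: 31 days (October has 31).
Nov 6, 1689 → Dec 6, 1689: 30 days (November has 30).
Dec 6, 1689 → Jan 6, 1690: 31 days (December has 31).
Jan 6, 1690 → Feb 6, 1690: 31 days (January has 31).
Feb 6, 1690 → Mar 6, 1690: 28 days (February has 28).
Mar 6, 1690 → Mar 7, 1690: 1 days.
Total: 5083 days.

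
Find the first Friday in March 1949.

March 4, 1949

March 1, 1949 is a Tuesday.
The first Friday is therefore March 4 (3 days later).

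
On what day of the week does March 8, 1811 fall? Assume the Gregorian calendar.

Friday

Doomsday rule: the anchor day for the 1800s is Friday. For year 11: 11÷12 = 0 r 11, and 11÷4 = 2, so 0+11+2 = 13.
Friday + 13 ≡ Thursday — that's 1811's doomsday.
In March the doomsday date is Mar 14.
Mar 8 is 6 days before Mar 14; 6 mod 7 = 6, so Thursday − 6 = Friday.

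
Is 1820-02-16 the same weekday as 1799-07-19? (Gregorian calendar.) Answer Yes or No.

No

From Jul 19, 1799 to Feb 16, 1820 is 7516 days.
7516 mod 7 = 5, so they are different weekdays.
(Jul 19, 1799 is a Friday; Feb 16, 1820 is a Wednesday.)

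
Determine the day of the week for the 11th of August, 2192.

Doomsday rule: the anchor day for the 2100s is Sunday. For year 92: 92÷12 = 7 r 8, and 8÷4 = 2, so 7+8+2 = 17.
Sunday + 17 ≡ Wednesday — that's 2192's doomsday.
In August the doomsday date is Aug 8.
Aug 11 is 3 days after Aug 8; 3 mod 7 = 3, so Wednesday + 3 = Saturday.

Saturday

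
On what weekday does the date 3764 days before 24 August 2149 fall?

Tuesday

First find the weekday of Aug 24, 2149. Doomsday rule: the anchor day for the 2100s is Sunday. For year 49: 49÷12 = 4 r 1, and 1÷4 = 0, so 4+1+0 = 5.
Sunday + 5 ≡ Friday — that's 2149's doomsday.
In August the doomsday date is Aug 8.
Aug 24 is 16 days after Aug 8; 16 mod 7 = 2, so Friday + 2 = Sunday.
3764 mod 7 = 5, so 3764 days before a Sunday is Sunday − 5 = Tuesday.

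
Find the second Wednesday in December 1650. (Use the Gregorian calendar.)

December 1, 1650 is a Thursday.
The first Wednesday is therefore December 7 (6 days later).
The second Wednesday is 7 + 1×7 = December 14.

December 14, 1650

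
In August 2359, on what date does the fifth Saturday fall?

August 29, 2359

August 1, 2359 is a Saturday.
The first Saturday is therefore August 1 (same day).
The fifth Saturday is 1 + 4×7 = August 29.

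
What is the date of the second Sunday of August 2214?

August 1, 2214 is a Monday.
The first Sunday is therefore August 7 (6 days later).
The second Sunday is 7 + 1×7 = August 14.

August 14, 2214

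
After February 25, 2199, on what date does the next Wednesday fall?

February 27, 2199

Feb 25, 2199 is a Monday.
From Monday to the next Wednesday is 2 days.
Feb 25, 2199 + 2 = Feb 27, 2199.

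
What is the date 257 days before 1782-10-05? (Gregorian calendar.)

January 21, 1782

−5 → Sep 30, 1782 (end of Sep, 30 days; 252 left).
−30 → Aug 31, 1782 (end of Aug, 31 days; 222 left).
−31 → Jul 31, 1782 (end of Jul, 31 days; 191 left).
−31 → Jun 30, 1782 (end of Jun, 30 days; 160 left).
−30 → May 31, 1782 (end of May, 31 days; 130 left).
−31 → Apr 30, 1782 (end of Apr, 30 days; 99 left).
−30 → Mar 31, 1782 (end of Mar, 31 days; 69 left).
−31 → Feb 28, 1782 (end of Feb, 28 days; 38 left).
−28 → Jan 31, 1782 (end of Jan, 31 days; 10 left).
−10 → Jan 21, 1782.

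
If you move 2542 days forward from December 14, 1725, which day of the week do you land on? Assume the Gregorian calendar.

Dec 14, 1725 is a Friday.
2542 mod 7 = 1, so 2542 days after a Friday is Friday + 1 = Saturday.

Saturday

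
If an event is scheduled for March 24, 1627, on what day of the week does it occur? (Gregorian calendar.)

Wednesday

Doomsday rule: the anchor day for the 1600s is Tuesday. For year 27: 27÷12 = 2 r 3, and 3÷4 = 0, so 2+3+0 = 5.
Tuesday + 5 ≡ Sunday — that's 1627's doomsday.
In March the doomsday date is Mar 14.
Mar 24 is 10 days after Mar 14; 10 mod 7 = 3, so Sunday + 3 = Wednesday.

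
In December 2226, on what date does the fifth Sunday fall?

December 31, 2226

December 1, 2226 is a Friday.
The first Sunday is therefore December 3 (2 days later).
The fifth Sunday is 3 + 4×7 = December 31.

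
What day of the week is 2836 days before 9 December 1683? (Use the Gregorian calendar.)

Wednesday

Dec 9, 1683 is a Thursday.
2836 mod 7 = 1, so 2836 days before a Thursday is Thursday − 1 = Wednesday.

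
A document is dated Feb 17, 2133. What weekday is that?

Doomsday rule: the anchor day for the 2100s is Sunday. For year 33: 33÷12 = 2 r 9, and 9÷4 = 2, so 2+9+2 = 13.
Sunday + 13 ≡ Saturday — that's 2133's doomsday.
In February the doomsday date is Feb 28 (2133 is not a leap year).
Feb 17 is 11 days before Feb 28; 11 mod 7 = 4, so Saturday − 4 = Tuesday.

Tuesday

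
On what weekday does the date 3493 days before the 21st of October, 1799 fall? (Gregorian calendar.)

Monday

First find the weekday of Oct 21, 1799. Doomsday rule: the anchor day for the 1700s is Sunday. For year 99: 99÷12 = 8 r 3, and 3÷4 = 0, so 8+3+0 = 11.
Sunday + 11 ≡ Thursday — that's 1799's doomsday.
In October the doomsday date is Oct 10.
Oct 21 is 11 days after Oct 10; 11 mod 7 = 4, so Thursday + 4 = Monday.
3493 mod 7 = 0, so 3493 days before a Monday is Monday − 0 = Monday.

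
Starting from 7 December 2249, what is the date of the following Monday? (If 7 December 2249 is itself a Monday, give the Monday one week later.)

December 10, 2249

Dec 7, 2249 is a Friday.
From Friday to the next Monday is 3 days.
Dec 7, 2249 + 3 = Dec 10, 2249.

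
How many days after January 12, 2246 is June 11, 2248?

881

Jan 12, 2246 → Jan 12, 2247: 365 days.
Jan 12, 2247 → Jan 12, 2248: 365 days.
Jan 12, 2248 → Feb 12, 2248: 31 days (January has 31).
Feb 12, 2248 → Mar 12, 2248: 29 days (February has 29).
Mar 12, 2248 → Apr 12, 2248: 31 days (March has 31).
Apr 12, 2248 → May 12, 2248: 30 days (April has 30).
May 12, 2248 → Jun 11, 2248: 30 days.
Total: 881 days.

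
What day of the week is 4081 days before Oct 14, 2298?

Oct 14, 2298 is a Friday.
4081 mod 7 = 0, so 4081 days before a Friday is Friday − 0 = Friday.

Friday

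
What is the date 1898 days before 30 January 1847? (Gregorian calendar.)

−365 (one year) → Jan 30, 1846 (1533 left).
−365 (one year) → Jan 30, 1845 (1168 left).
−366 (one year; includes Feb 29, 1844) → Jan 30, 1844 (802 left).
−365 (one year) → Jan 30, 1843 (437 left).
−365 (one year) → Jan 30, 1842 (72 left).
−30 → Dec 31, 1841 (end of Dec, 31 days; 42 left).
−31 → Nov 30, 1841 (end of Nov, 30 days; 11 left).
−11 → Nov 19, 1841.

November 19, 1841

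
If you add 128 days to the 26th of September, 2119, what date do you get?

Sep has 30 days: +5 → Oct 1, 2119 (123 left).
Oct has 31 days: +31 → Nov 1, 2119 (92 left).
Nov has 30 days: +30 → Dec 1, 2119 (62 left).
Dec has 31 days: +31 → Jan 1, 2120 (31 left).
Jan has 31 days: +31 → Feb 1, 2120 (0 left).

February 1, 2120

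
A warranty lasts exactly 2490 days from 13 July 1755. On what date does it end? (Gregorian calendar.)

+366 (one year; includes Feb 29, 1756) → Jul 13, 1756 (2124 left).
+365 (one year) → Jul 13, 1757 (1759 left).
+365 (one year) → Jul 13, 1758 (1394 left).
+365 (one year) → Jul 13, 1759 (1029 left).
+366 (one year; includes Feb 29, 1760) → Jul 13, 1760 (663 left).
+365 (one year) → Jul 13, 1761 (298 left).
Jul has 31 days: +19 → Aug 1, 1761 (279 left).
Aug has 31 days: +31 → Sep 1, 1761 (248 left).
Sep has 30 days: +30 → Oct 1, 1761 (218 left).
Oct has 31 days: +31 → Nov 1, 1761 (187 left).
Nov has 30 days: +30 → Dec 1, 1761 (157 left).
Dec has 31 days: +31 → Jan 1, 1762 (126 left).
Jan has 31 days: +31 → Feb 1, 1762 (95 left).
Feb has 28 days: +28 → Mar 1, 1762 (67 left).
Mar has 31 days: +31 → Apr 1, 1762 (36 left).
Apr has 30 days: +30 → May 1, 1762 (6 left).
+6 → May 7, 1762.

May 7, 1762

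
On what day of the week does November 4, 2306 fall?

Sunday

Doomsday rule: the anchor day for the 2300s is Wednesday. For year 06: 6÷12 = 0 r 6, and 6÷4 = 1, so 0+6+1 = 7.
Wednesday + 7 ≡ Wednesday — that's 2306's doomsday.
In November the doomsday date is Nov 7.
Nov 4 is 3 days before Nov 7; 3 mod 7 = 3, so Wednesday − 3 = Sunday.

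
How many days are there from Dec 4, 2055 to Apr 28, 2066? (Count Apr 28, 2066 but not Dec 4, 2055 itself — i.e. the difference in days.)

Dec 4, 2055 → Dec 4, 2056: 366 days (Feb 29, 2056 is in that span).
Dec 4, 2056 → Dec 4, 2057: 365 days.
Dec 4, 2057 → Dec 4, 2058: 365 days.
Dec 4, 2058 → Dec 4, 2059: 365 days.
Dec 4, 2059 → Dec 4, 2060: 366 days (Feb 29, 2060 is in that span).
Dec 4, 2060 → Dec 4, 2061: 365 days.
Dec 4, 2061 → Dec 4, 2062: 365 days.
Dec 4, 2062 → Dec 4, 2063: 365 days.
Dec 4, 2063 → Dec 4, 2064: 366 days (Feb 29, 2064 is in that span).
Dec 4, 2064 → Dec 4, 2065: 365 days.
Dec 4, 2065 → Jan 4, 2066: 31 days (December has 31).
Jan 4, 2066 → Feb 4, 2066: 31 days (January has 31).
Feb 4, 2066 → Mar 4, 2066: 28 days (February has 28).
Mar 4, 2066 → Apr 4, 2066: 31 days (March has 31).
Apr 4, 2066 → Apr 28, 2066: 24 days.
Total: 3798 days.

3798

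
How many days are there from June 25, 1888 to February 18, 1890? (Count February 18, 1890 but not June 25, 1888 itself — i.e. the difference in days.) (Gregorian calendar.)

603

Jun 25, 1888 → Jun 25, 1889: 365 days.
Jun 25, 1889 → Jul 25, 1889: 30 days (June has 30).
Jul 25, 1889 → Aug 25, 1889: 31 days (July has 31).
Aug 25, 1889 → Sep 25, 1889: 31 days (August has 31).
Sep 25, 1889 → Oct 25, 1889: 30 days (September has 30).
Oct 25, 1889 → Nov 25, 1889: 31 days (October has 31).
Nov 25, 1889 → Dec 25, 1889: 30 days (November has 30).
Dec 25, 1889 → Jan 25, 1890: 31 days (December has 31).
Jan 25, 1890 → Feb 18, 1890: 24 days.
Total: 603 days.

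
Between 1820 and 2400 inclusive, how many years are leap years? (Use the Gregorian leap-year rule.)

142

Multiples of 4 in [1820,2400]: 146.
Of those, multiples of 100: 6 (not leap unless ÷400).
Multiples of 400: 2.
Leap years = 146 − 6 + 2 = 142.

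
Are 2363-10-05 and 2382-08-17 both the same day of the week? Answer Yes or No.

From Oct 5, 2363 to Aug 17, 2382 is 6891 days.
6891 mod 7 = 3, so they are different weekdays.
(Oct 5, 2363 is a Saturday; Aug 17, 2382 is a Tuesday.)

No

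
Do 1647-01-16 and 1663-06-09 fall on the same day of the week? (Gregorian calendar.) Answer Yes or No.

From Jan 16, 1647 to Jun 9, 1663 is 5988 days.
5988 mod 7 = 3, so they are different weekdays.
(Jan 16, 1647 is a Wednesday; Jun 9, 1663 is a Saturday.)

No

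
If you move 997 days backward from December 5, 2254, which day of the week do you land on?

Saturday

Dec 5, 2254 is a Tuesday.
997 mod 7 = 3, so 997 days before a Tuesday is Tuesday − 3 = Saturday.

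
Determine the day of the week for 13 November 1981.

January 1, 1981 is a Thursday.
Jan 1, 1981 → Feb 1, 1981: 31 days (January has 31).
Feb 1, 1981 → Mar 1, 1981: 28 days (February has 28).
Mar 1, 1981 → Apr 1, 1981: 31 days (March has 31).
Apr 1, 1981 → May 1, 1981: 30 days (April has 30).
May 1, 1981 → Jun 1, 1981: 31 days (May has 31).
Jun 1, 1981 → Jul 1, 1981: 30 days (June has 30).
Jul 1, 1981 → Aug 1, 1981: 31 days (July has 31).
Aug 1, 1981 → Sep 1, 1981: 31 days (August has 31).
Sep 1, 1981 → Oct 1, 1981: 30 days (September has 30).
Oct 1, 1981 → Nov 1, 1981: 31 days (October has 31).
Nov 1, 1981 → Nov 13, 1981: 12 days.
Total: 316 days.
316 mod 7 = 1, so Thursday + 1 = Friday.

Friday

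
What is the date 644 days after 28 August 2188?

June 3, 2190

+365 (one year) → Aug 28, 2189 (279 left).
Aug has 31 days: +4 → Sep 1, 2189 (275 left).
Sep has 30 days: +30 → Oct 1, 2189 (245 left).
Oct has 31 days: +31 → Nov 1, 2189 (214 left).
Nov has 30 days: +30 → Dec 1, 2189 (184 left).
Dec has 31 days: +31 → Jan 1, 2190 (153 left).
Jan has 31 days: +31 → Feb 1, 2190 (122 left).
Feb has 28 days: +28 → Mar 1, 2190 (94 left).
Mar has 31 days: +31 → Apr 1, 2190 (63 left).
Apr has 30 days: +30 → May 1, 2190 (33 left).
May has 31 days: +31 → Jun 1, 2190 (2 left).
+2 → Jun 3, 2190.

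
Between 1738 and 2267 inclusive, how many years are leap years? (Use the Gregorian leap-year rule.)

128

Multiples of 4 in [1738,2267]: 132.
Of those, multiples of 100: 5 (not leap unless ÷400).
Multiples of 400: 1.
Leap years = 132 − 5 + 1 = 128.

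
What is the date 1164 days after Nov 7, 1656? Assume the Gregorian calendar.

+365 (one year) → Nov 7, 1657 (799 left).
+365 (one year) → Nov 7, 1658 (434 left).
+365 (one year) → Nov 7, 1659 (69 left).
Nov has 30 days: +24 → Dec 1, 1659 (45 left).
Dec has 31 days: +31 → Jan 1, 1660 (14 left).
+14 → Jan 15, 1660.

January 15, 1660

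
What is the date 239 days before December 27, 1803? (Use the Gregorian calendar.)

−27 → Nov 30, 1803 (end of Nov, 30 days; 212 left).
−30 → Oct 31, 1803 (end of Oct, 31 days; 182 left).
−31 → Sep 30, 1803 (end of Sep, 30 days; 151 left).
−30 → Aug 31, 1803 (end of Aug, 31 days; 121 left).
−31 → Jul 31, 1803 (end of Jul, 31 days; 90 left).
−31 → Jun 30, 1803 (end of Jun, 30 days; 59 left).
−30 → May 31, 1803 (end of May, 31 days; 29 left).
−29 → May 2, 1803.

May 2, 1803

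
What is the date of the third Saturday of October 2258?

October 16, 2258

October 1, 2258 is a Friday.
The first Saturday is therefore October 2 (1 days later).
The third Saturday is 2 + 2×7 = October 16.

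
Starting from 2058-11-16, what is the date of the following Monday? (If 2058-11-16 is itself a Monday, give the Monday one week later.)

November 18, 2058

Nov 16, 2058 is a Saturday.
From Saturday to the next Monday is 2 days.
Nov 16, 2058 + 2 = Nov 18, 2058.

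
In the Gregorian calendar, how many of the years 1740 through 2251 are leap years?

124

Multiples of 4 in [1740,2251]: 128.
Of those, multiples of 100: 5 (not leap unless ÷400).
Multiples of 400: 1.
Leap years = 128 − 5 + 1 = 124.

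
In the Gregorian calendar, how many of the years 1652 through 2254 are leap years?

Multiples of 4 in [1652,2254]: 151.
Of those, multiples of 100: 6 (not leap unless ÷400).
Multiples of 400: 1.
Leap years = 151 − 6 + 1 = 146.

146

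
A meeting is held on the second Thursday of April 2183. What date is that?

April 1, 2183 is a Tuesday.
The first Thursday is therefore April 3 (2 days later).
The second Thursday is 3 + 1×7 = April 10.

April 10, 2183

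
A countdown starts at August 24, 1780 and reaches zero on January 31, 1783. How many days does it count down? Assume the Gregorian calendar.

890

Aug 24, 1780 → Aug 24, 1781: 365 days.
Aug 24, 1781 → Aug 24, 1782: 365 days.
Aug 24, 1782 → Sep 24, 1782: 31 days (August has 31).
Sep 24, 1782 → Oct 24, 1782: 30 days (September has 30).
Oct 24, 1782 → Nov 24, 1782: 31 days (October has 31).
Nov 24, 1782 → Dec 24, 1782: 30 days (November has 30).
Dec 24, 1782 → Jan 24, 1783: 31 days (December has 31).
Jan 24, 1783 → Jan 31, 1783: 7 days.
Total: 890 days.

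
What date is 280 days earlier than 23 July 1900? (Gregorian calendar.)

October 16, 1899

−23 → Jun 30, 1900 (end of Jun, 30 days; 257 left).
−30 → May 31, 1900 (end of May, 31 days; 227 left).
−31 → Apr 30, 1900 (end of Apr, 30 days; 196 left).
−30 → Mar 31, 1900 (end of Mar, 31 days; 166 left).
−31 → Feb 28, 1900 (end of Feb, 28 days; 135 left).
−28 → Jan 31, 1900 (end of Jan, 31 days; 107 left).
−31 → Dec 31, 1899 (end of Dec, 31 days; 76 left).
−31 → Nov 30, 1899 (end of Nov, 30 days; 45 left).
−30 → Oct 31, 1899 (end of Oct, 31 days; 15 left).
−15 → Oct 16, 1899.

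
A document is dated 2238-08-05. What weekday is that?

Doomsday rule: the anchor day for the 2200s is Friday. For year 38: 38÷12 = 3 r 2, and 2÷4 = 0, so 3+2+0 = 5.
Friday + 5 ≡ Wednesday — that's 2238's doomsday.
In August the doomsday date is Aug 8.
Aug 5 is 3 days before Aug 8; 3 mod 7 = 3, so Wednesday − 3 = Sunday.

Sunday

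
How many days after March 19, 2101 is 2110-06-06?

3366

Mar 19, 2101 → Mar 19, 2102: 365 days.
Mar 19, 2102 → Mar 19, 2103: 365 days.
Mar 19, 2103 → Mar 19, 2104: 366 days (Feb 29, 2104 is in that span).
Mar 19, 2104 → Mar 19, 2105: 365 days.
Mar 19, 2105 → Mar 19, 2106: 365 days.
Mar 19, 2106 → Mar 19, 2107: 365 days.
Mar 19, 2107 → Mar 19, 2108: 366 days (Feb 29, 2108 is in that span).
Mar 19, 2108 → Mar 19, 2109: 365 days.
Mar 19, 2109 → Mar 19, 2110: 365 days.
Mar 19, 2110 → Apr 19, 2110: 31 days (March has 31).
Apr 19, 2110 → May 19, 2110: 30 days (April has 30).
May 19, 2110 → Jun 6, 2110: 18 days.
Total: 3366 days.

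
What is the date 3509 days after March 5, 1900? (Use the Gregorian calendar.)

October 13, 1909

+365 (one year) → Mar 5, 1901 (3144 left).
+365 (one year) → Mar 5, 1902 (2779 left).
+365 (one year) → Mar 5, 1903 (2414 left).
+366 (one year; includes Feb 29, 1904) → Mar 5, 1904 (2048 left).
+365 (one year) → Mar 5, 1905 (1683 left).
+365 (one year) → Mar 5, 1906 (1318 left).
+365 (one year) → Mar 5, 1907 (953 left).
+366 (one year; includes Feb 29, 1908) → Mar 5, 1908 (587 left).
+365 (one year) → Mar 5, 1909 (222 left).
Mar has 31 days: +27 → Apr 1, 1909 (195 left).
Apr has 30 days: +30 → May 1, 1909 (165 left).
May has 31 days: +31 → Jun 1, 1909 (134 left).
Jun has 30 days: +30 → Jul 1, 1909 (104 left).
Jul has 31 days: +31 → Aug 1, 1909 (73 left).
Aug has 31 days: +31 → Sep 1, 1909 (42 left).
Sep has 30 days: +30 → Oct 1, 1909 (12 left).
+12 → Oct 13, 1909.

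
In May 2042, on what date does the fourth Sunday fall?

May 25, 2042

May 1, 2042 is a Thursday.
The first Sunday is therefore May 4 (3 days later).
The fourth Sunday is 4 + 3×7 = May 25.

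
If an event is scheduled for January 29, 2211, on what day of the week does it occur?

January 1, 2211 is a Tuesday.
Jan 1, 2211 → Jan 29, 2211: 28 days.
Total: 28 days.
28 mod 7 = 0, so Tuesday + 0 = Tuesday.

Tuesday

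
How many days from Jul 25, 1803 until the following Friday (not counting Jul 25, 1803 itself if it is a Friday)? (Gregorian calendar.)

Jul 25, 1803 is a Monday.
From Monday to the next Friday is 4 days.

4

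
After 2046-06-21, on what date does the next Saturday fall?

June 23, 2046

Jun 21, 2046 is a Thursday.
From Thursday to the next Saturday is 2 days.
Jun 21, 2046 + 2 = Jun 23, 2046.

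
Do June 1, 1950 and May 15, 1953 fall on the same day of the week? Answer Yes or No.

From Jun 1, 1950 to May 15, 1953 is 1079 days.
1079 mod 7 = 1, so they are different weekdays.
(Jun 1, 1950 is a Thursday; May 15, 1953 is a Friday.)

No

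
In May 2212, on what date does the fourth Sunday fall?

May 24, 2212

May 1, 2212 is a Friday.
The first Sunday is therefore May 3 (2 days later).
The fourth Sunday is 3 + 3×7 = May 24.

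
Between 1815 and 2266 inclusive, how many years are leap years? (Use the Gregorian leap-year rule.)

110

Multiples of 4 in [1815,2266]: 113.
Of those, multiples of 100: 4 (not leap unless ÷400).
Multiples of 400: 1.
Leap years = 113 − 4 + 1 = 110.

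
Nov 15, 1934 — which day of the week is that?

Thursday

Doomsday rule: the anchor day for the 1900s is Wednesday. For year 34: 34÷12 = 2 r 10, and 10÷4 = 2, so 2+10+2 = 14.
Wednesday + 14 ≡ Wednesday — that's 1934's doomsday.
In November the doomsday date is Nov 7.
Nov 15 is 8 days after Nov 7; 8 mod 7 = 1, so Wednesday + 1 = Thursday.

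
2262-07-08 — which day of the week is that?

Tuesday

Doomsday rule: the anchor day for the 2200s is Friday. For year 62: 62÷12 = 5 r 2, and 2÷4 = 0, so 5+2+0 = 7.
Friday + 7 ≡ Friday — that's 2262's doomsday.
In July the doomsday date is Jul 11.
Jul 8 is 3 days before Jul 11; 3 mod 7 = 3, so Friday − 3 = Tuesday.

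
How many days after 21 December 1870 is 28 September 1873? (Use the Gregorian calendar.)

1012

Dec 21, 1870 → Dec 21, 1871: 365 days.
Dec 21, 1871 → Dec 21, 1872: 366 days (Feb 29, 1872 is in that span).
Dec 21, 1872 → Jan 21, 1873: 31 days (December has 31).
Jan 21, 1873 → Feb 21, 1873: 31 days (January has 31).
Feb 21, 1873 → Mar 21, 1873: 28 days (February has 28).
Mar 21, 1873 → Apr 21, 1873: 31 days (March has 31).
Apr 21, 1873 → May 21, 1873: 30 days (April has 30).
May 21, 1873 → Jun 21, 1873: 31 days (May has 31).
Jun 21, 1873 → Jul 21, 1873: 30 days (June has 30).
Jul 21, 1873 → Aug 21, 1873: 31 days (July has 31).
Aug 21, 1873 → Sep 21, 1873: 31 days (August has 31).
Sep 21, 1873 → Sep 28, 1873: 7 days.
Total: 1012 days.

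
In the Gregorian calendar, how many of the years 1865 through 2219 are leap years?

85

Multiples of 4 in [1865,2219]: 88.
Of those, multiples of 100: 4 (not leap unless ÷400).
Multiples of 400: 1.
Leap years = 88 − 4 + 1 = 85.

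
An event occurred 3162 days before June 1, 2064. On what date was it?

October 5, 2055

−366 (one year; includes Feb 29, 2064) → Jun 1, 2063 (2796 left).
−365 (one year) → Jun 1, 2062 (2431 left).
−365 (one year) → Jun 1, 2061 (2066 left).
−365 (one year) → Jun 1, 2060 (1701 left).
−366 (one year; includes Feb 29, 2060) → Jun 1, 2059 (1335 left).
−365 (one year) → Jun 1, 2058 (970 left).
−365 (one year) → Jun 1, 2057 (605 left).
−365 (one year) → Jun 1, 2056 (240 left).
−1 → May 31, 2056 (end of May, 31 days; 239 left).
−31 → Apr 30, 2056 (end of Apr, 30 days; 208 left).
−30 → Mar 31, 2056 (end of Mar, 31 days; 178 left).
−31 → Feb 29, 2056 (end of Feb, 29 days; 147 left).
−29 → Jan 31, 2056 (end of Jan, 31 days; 118 left).
−31 → Dec 31, 2055 (end of Dec, 31 days; 87 left).
−31 → Nov 30, 2055 (end of Nov, 30 days; 56 left).
−30 → Oct 31, 2055 (end of Oct, 31 days; 26 left).
−26 → Oct 5, 2055.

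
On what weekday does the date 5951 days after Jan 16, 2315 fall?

First find the weekday of Jan 16, 2315. Doomsday rule: the anchor day for the 2300s is Wednesday. For year 15: 15÷12 = 1 r 3, and 3÷4 = 0, so 1+3+0 = 4.
Wednesday + 4 ≡ Sunday — that's 2315's doomsday.
In January the doomsday date is Jan 3 (2315 is not a leap year).
Jan 16 is 13 days after Jan 3; 13 mod 7 = 6, so Sunday + 6 = Saturday.
5951 mod 7 = 1, so 5951 days after a Saturday is Saturday + 1 = Sunday.

Sunday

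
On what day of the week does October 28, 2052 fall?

Doomsday rule: the anchor day for the 2000s is Tuesday. For year 52: 52÷12 = 4 r 4, and 4÷4 = 1, so 4+4+1 = 9.
Tuesday + 9 ≡ Thursday — that's 2052's doomsday.
In October the doomsday date is Oct 10.
Oct 28 is 18 days after Oct 10; 18 mod 7 = 4, so Thursday + 4 = Monday.

Monday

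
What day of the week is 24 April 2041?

Doomsday rule: the anchor day for the 2000s is Tuesday. For year 41: 41÷12 = 3 r 5, and 5÷4 = 1, so 3+5+1 = 9.
Tuesday + 9 ≡ Thursday — that's 2041's doomsday.
In April the doomsday date is Apr 4.
Apr 24 is 20 days after Apr 4; 20 mod 7 = 6, so Thursday + 6 = Wednesday.

Wednesday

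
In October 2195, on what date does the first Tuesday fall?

October 6, 2195

October 1, 2195 is a Thursday.
The first Tuesday is therefore October 6 (5 days later).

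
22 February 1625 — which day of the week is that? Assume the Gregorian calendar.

Saturday

Doomsday rule: the anchor day for the 1600s is Tuesday. For year 25: 25÷12 = 2 r 1, and 1÷4 = 0, so 2+1+0 = 3.
Tuesday + 3 ≡ Friday — that's 1625's doomsday.
In February the doomsday date is Feb 28 (1625 is not a leap year).
Feb 22 is 6 days before Feb 28; 6 mod 7 = 6, so Friday − 6 = Saturday.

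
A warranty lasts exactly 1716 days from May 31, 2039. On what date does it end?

+366 (one year; includes Feb 29, 2040) → May 31, 2040 (1350 left).
+365 (one year) → May 31, 2041 (985 left).
+365 (one year) → May 31, 2042 (620 left).
+365 (one year) → May 31, 2043 (255 left).
May has 31 days: +1 → Jun 1, 2043 (254 left).
Jun has 30 days: +30 → Jul 1, 2043 (224 left).
Jul has 31 days: +31 → Aug 1, 2043 (193 left).
Aug has 31 days: +31 → Sep 1, 2043 (162 left).
Sep has 30 days: +30 → Oct 1, 2043 (132 left).
Oct has 31 days: +31 → Nov 1, 2043 (101 left).
Nov has 30 days: +30 → Dec 1, 2043 (71 left).
Dec has 31 days: +31 → Jan 1, 2044 (40 left).
Jan has 31 days: +31 → Feb 1, 2044 (9 left).
+9 → Feb 10, 2044.

February 10, 2044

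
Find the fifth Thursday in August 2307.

August 29, 2307

August 1, 2307 is a Thursday.
The first Thursday is therefore August 1 (same day).
The fifth Thursday is 1 + 4×7 = August 29.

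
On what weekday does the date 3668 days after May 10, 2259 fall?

First find the weekday of May 10, 2259. Doomsday rule: the anchor day for the 2200s is Friday. For year 59: 59÷12 = 4 r 11, and 11÷4 = 2, so 4+11+2 = 17.
Friday + 17 ≡ Monday — that's 2259's doomsday.
In May the doomsday date is May 9.
May 10 is 1 day after May 9; 1 mod 7 = 1, so Monday + 1 = Tuesday.
3668 mod 7 = 0, so 3668 days after a Tuesday is Tuesday + 0 = Tuesday.

Tuesday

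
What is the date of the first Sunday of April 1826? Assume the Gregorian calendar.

April 2, 1826

April 1, 1826 is a Saturday.
The first Sunday is therefore April 2 (1 days later).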